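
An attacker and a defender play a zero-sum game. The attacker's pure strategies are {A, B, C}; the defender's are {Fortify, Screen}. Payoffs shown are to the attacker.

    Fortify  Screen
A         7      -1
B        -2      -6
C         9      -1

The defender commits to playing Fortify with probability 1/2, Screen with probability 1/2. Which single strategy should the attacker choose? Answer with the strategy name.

Expected payoff of A: (1/2)·7 + (1/2)·(-1) = 3.
Expected payoff of B: (1/2)·(-2) + (1/2)·(-6) = -4.
Expected payoff of C: (1/2)·9 + (1/2)·(-1) = 4.
The largest is 4, so the attacker's best response is C.

C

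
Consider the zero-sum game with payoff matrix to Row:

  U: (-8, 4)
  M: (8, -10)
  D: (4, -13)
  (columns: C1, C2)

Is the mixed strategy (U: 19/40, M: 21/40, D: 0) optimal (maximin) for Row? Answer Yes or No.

No

Against C1 this mix gives (19/40)·(-8) + (21/40)·8 = 2/5.
Against C2 this mix gives (19/40)·4 + (21/40)·(-10) = -67/20.
Column will play C2, holding Row to -67/20. Shifting weight toward the row that does better against C2 would raise this floor (the equalizing mix achieves -8/5 against both C2 and C1), so the proposed strategy is not optimal.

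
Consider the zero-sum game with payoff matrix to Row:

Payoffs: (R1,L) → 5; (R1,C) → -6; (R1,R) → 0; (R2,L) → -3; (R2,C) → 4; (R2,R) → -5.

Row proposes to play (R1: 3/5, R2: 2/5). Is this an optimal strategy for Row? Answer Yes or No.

Against L this mix gives (3/5)·5 + (2/5)·(-3) = 9/5.
Against C this mix gives (3/5)·(-6) + (2/5)·4 = -2.
Against R this mix gives (3/5)·0 + (2/5)·(-5) = -2.
All of Column's active replies (C, R) yield -2, and no column does worse for Row. The mix makes Column indifferent and guarantees -2, so it is optimal.

Yes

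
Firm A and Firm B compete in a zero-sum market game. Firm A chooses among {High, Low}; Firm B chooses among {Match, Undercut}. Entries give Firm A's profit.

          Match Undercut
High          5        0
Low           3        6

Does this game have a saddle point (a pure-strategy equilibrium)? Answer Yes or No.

No

Row minima: High → 0, Low → 3; maximin = 3.
Column maxima: Match → 5, Undercut → 6; minimax = 5.
3 ≠ 5, so no pure-strategy equilibrium exists.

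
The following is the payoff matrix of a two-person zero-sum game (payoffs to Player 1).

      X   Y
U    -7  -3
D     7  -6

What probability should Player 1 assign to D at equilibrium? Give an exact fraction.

Row minima: U → -7, D → -6; maximin = -6.
Column maxima: X → 7, Y → -3; minimax = -3.
-6 ≠ -3, so there is no saddle point; optimal play is mixed.
Let Player 1 play U with probability p. Expected payoff against X: (-7)p + 7(1−p) = −14p + 7; against Y: (-3)p + (-6)(1−p) = 3p − 6.
Setting these equal: −14p + 7 = 3p − 6 ⇒ −17p = -13 ⇒ p = 13/17, and the value is (-14)·(13/17) + 7 = -63/17.
For Player 2: with q = P(X), equating U's and D's payoffs gives −4q − 3 = 13q − 6 ⇒ q = 3/17.

4/17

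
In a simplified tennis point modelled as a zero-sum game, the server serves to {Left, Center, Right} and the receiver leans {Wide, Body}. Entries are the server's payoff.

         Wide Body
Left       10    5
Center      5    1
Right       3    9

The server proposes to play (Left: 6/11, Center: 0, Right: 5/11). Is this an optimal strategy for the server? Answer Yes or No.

Yes

Against Wide this mix gives (6/11)·10 + (5/11)·3 = 75/11.
Against Body this mix gives (6/11)·5 + (5/11)·9 = 75/11.
All of the receiver's active replies (Wide, Body) yield 75/11, and no column does worse for the server. The mix makes the receiver indifferent and guarantees 75/11, so it is optimal.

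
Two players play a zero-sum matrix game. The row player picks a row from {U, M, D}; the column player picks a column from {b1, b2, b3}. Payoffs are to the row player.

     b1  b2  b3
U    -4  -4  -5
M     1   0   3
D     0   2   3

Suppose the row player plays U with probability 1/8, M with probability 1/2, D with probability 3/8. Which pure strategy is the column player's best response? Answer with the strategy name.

If the column player plays b1, the row player's expected payoff is (1/8)·(-4) + (1/2)·1 + (3/8)·0 = 0.
If the column player plays b2, the row player's expected payoff is (1/8)·(-4) + (1/2)·0 + (3/8)·2 = 1/4.
If the column player plays b3, the row player's expected payoff is (1/8)·(-5) + (1/2)·3 + (3/8)·3 = 2.
The column player minimizes the row player's payoff; the smallest is 0, so the best response is b1.

b1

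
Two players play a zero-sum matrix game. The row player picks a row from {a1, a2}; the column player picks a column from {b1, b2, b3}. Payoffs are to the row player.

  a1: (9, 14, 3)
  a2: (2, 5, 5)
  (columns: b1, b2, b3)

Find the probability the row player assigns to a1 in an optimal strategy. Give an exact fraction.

Row minima: a1 → 3, a2 → 2; maximin = 3.
Column maxima: b1 → 9, b2 → 14, b3 → 5; minimax = 5.
3 ≠ 5, so there is no saddle point; optimal play is mixed.
b2 is strictly dominated by b1 (it gives the row player strictly more in every row), so the column player never plays it.
On the remaining 2×2 (a1, a2 vs b1, b3):
Let the row player play a1 with probability p. Expected payoff against b1: 9p + 2(1−p) = 7p + 2; against b3: 3p + 5(1−p) = −2p + 5.
Setting these equal: 7p + 2 = −2p + 5 ⇒ 9p = 3 ⇒ p = 1/3, and the value is (7)·(1/3) + 2 = 13/3.
For the column player: with q = P(b1), equating a1's and a2's payoffs gives 6q + 3 = −3q + 5 ⇒ q = 2/9.

1/3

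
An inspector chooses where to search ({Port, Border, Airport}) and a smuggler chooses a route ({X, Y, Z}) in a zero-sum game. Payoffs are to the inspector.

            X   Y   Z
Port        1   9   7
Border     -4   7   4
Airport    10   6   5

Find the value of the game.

Row minima: Port → 1, Border → -4, Airport → 5; maximin = 5.
Column maxima: X → 10, Y → 9, Z → 7; minimax = 7.
5 ≠ 7, so there is no saddle point; optimal play is mixed.
Border is strictly dominated by Port, so the inspector never plays it.
Y is strictly dominated by Z (it gives the inspector strictly more in every row), so the smuggler never plays it.
On the remaining 2×2 (Port, Airport vs X, Z):
Let the inspector play Port with probability p. Expected payoff against X: 1p + 10(1−p) = −9p + 10; against Z: 7p + 5(1−p) = 2p + 5.
Setting these equal: −9p + 10 = 2p + 5 ⇒ −11p = -5 ⇒ p = 5/11, and the value is (-9)·(5/11) + 10 = 65/11.
For the smuggler: with q = P(X), equating Port's and Airport's payoffs gives −6q + 7 = 5q + 5 ⇒ q = 2/11.

65/11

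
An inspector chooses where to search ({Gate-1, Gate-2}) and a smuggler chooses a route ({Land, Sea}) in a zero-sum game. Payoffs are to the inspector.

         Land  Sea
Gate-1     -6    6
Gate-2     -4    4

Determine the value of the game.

-4

Row minima: Gate-1 → -6, Gate-2 → -4; maximin = -4.
Column maxima: Land → -4, Sea → 6; minimax = -4.
Since maximin = minimax = -4, there is a saddle point and the value is -4.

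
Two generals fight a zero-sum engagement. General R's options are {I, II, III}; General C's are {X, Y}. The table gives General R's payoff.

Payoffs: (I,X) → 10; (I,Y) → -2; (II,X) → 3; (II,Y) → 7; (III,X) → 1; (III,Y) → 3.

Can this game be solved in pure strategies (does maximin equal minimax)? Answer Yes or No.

Row minima: I → -2, II → 3, III → 1; maximin = 3.
Column maxima: X → 10, Y → 7; minimax = 7.
3 ≠ 7, so no pure-strategy equilibrium exists.

No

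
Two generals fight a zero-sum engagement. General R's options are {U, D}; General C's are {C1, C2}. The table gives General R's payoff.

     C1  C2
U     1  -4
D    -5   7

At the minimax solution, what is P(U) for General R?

12/17

Row minima: U → -4, D → -5; maximin = -4.
Column maxima: C1 → 1, C2 → 7; minimax = 1.
-4 ≠ 1, so there is no saddle point; optimal play is mixed.
Let General R play U with probability p. Expected payoff against C1: 1p + (-5)(1−p) = 6p − 5; against C2: (-4)p + 7(1−p) = −11p + 7.
Setting these equal: 6p − 5 = −11p + 7 ⇒ 17p = 12 ⇒ p = 12/17, and the value is (6)·(12/17) − 5 = -13/17.
For General C: with q = P(C1), equating U's and D's payoffs gives 5q − 4 = −12q + 7 ⇒ q = 11/17.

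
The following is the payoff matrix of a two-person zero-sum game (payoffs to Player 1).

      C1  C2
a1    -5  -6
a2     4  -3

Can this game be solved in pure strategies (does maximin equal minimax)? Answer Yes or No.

Row minima: a1 → -6, a2 → -3; maximin = -3.
Column maxima: C1 → 4, C2 → -3; minimax = -3.
maximin = minimax = -3, so a saddle point exists.

Yes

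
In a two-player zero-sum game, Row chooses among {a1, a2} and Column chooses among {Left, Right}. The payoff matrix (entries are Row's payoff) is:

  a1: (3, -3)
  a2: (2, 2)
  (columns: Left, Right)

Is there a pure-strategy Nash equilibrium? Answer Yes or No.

Yes

Row minima: a1 → -3, a2 → 2; maximin = 2.
Column maxima: Left → 3, Right → 2; minimax = 2.
maximin = minimax = 2, so a saddle point exists.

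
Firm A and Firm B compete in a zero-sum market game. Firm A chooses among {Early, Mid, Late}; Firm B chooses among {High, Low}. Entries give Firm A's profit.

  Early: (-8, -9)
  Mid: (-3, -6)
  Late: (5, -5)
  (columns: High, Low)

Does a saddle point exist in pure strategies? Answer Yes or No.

Yes

Row minima: Early → -9, Mid → -6, Late → -5; maximin = -5.
Column maxima: High → 5, Low → -5; minimax = -5.
maximin = minimax = -5, so a saddle point exists.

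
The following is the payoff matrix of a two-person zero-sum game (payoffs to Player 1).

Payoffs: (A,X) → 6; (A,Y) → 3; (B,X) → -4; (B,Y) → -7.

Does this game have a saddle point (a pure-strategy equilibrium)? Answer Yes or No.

Row minima: A → 3, B → -7; maximin = 3.
Column maxima: X → 6, Y → 3; minimax = 3.
maximin = minimax = 3, so a saddle point exists.

Yes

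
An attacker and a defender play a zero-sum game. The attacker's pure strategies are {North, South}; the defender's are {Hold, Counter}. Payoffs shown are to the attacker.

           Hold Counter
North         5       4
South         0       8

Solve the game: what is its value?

40/9

Row minima: North → 4, South → 0; maximin = 4.
Column maxima: Hold → 5, Counter → 8; minimax = 5.
4 ≠ 5, so there is no saddle point; optimal play is mixed.
Let the attacker play North with probability p. Expected payoff against Hold: 5p + 0(1−p) = 5p; against Counter: 4p + 8(1−p) = −4p + 8.
Setting these equal: 5p = −4p + 8 ⇒ 9p = 8 ⇒ p = 8/9, and the value is (5)·(8/9) = 40/9.
For the defender: with q = P(Hold), equating North's and South's payoffs gives q + 4 = −8q + 8 ⇒ q = 4/9.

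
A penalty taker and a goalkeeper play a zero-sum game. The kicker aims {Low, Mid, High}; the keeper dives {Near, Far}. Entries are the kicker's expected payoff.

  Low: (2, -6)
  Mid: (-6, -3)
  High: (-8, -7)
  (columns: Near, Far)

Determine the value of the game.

-42/11

Row minima: Low → -6, Mid → -6, High → -8; maximin = -6.
Column maxima: Near → 2, Far → -3; minimax = -3.
-6 ≠ -3, so there is no saddle point; optimal play is mixed.
High is strictly dominated by Low, so the kicker never plays it.
On the remaining 2×2 (Low, Mid vs Near, Far):
Let the kicker play Low with probability p. Expected payoff against Near: 2p + (-6)(1−p) = 8p − 6; against Far: (-6)p + (-3)(1−p) = −3p − 3.
Setting these equal: 8p − 6 = −3p − 3 ⇒ 11p = 3 ⇒ p = 3/11, and the value is (8)·(3/11) − 6 = -42/11.
For the keeper: with q = P(Near), equating Low's and Mid's payoffs gives 8q − 6 = −3q − 3 ⇒ q = 3/11.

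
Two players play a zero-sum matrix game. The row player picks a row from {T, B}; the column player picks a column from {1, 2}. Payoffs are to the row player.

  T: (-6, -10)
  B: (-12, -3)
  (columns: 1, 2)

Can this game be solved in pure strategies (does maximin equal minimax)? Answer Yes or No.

No

Row minima: T → -10, B → -12; maximin = -10.
Column maxima: 1 → -6, 2 → -3; minimax = -6.
-10 ≠ -6, so no pure-strategy equilibrium exists.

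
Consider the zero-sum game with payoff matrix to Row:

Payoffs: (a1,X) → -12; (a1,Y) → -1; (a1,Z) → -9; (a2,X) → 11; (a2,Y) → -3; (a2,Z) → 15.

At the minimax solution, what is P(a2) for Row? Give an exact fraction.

Row minima: a1 → -12, a2 → -3; maximin = -3.
Column maxima: X → 11, Y → -1, Z → 15; minimax = -1.
-3 ≠ -1, so there is no saddle point; optimal play is mixed.
Z is strictly dominated by X (it gives Row strictly more in every row), so Column never plays it.
On the remaining 2×2 (a1, a2 vs X, Y):
Let Row play a1 with probability p. Expected payoff against X: (-12)p + 11(1−p) = −23p + 11; against Y: (-1)p + (-3)(1−p) = 2p − 3.
Setting these equal: −23p + 11 = 2p − 3 ⇒ −25p = -14 ⇒ p = 14/25, and the value is (-23)·(14/25) + 11 = -47/25.
For Column: with q = P(X), equating a1's and a2's payoffs gives −11q − 1 = 14q − 3 ⇒ q = 2/25.

11/25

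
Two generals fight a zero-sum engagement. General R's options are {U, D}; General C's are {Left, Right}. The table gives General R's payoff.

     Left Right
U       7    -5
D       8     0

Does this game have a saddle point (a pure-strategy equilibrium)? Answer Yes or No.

Row minima: U → -5, D → 0; maximin = 0.
Column maxima: Left → 8, Right → 0; minimax = 0.
maximin = minimax = 0, so a saddle point exists.

Yes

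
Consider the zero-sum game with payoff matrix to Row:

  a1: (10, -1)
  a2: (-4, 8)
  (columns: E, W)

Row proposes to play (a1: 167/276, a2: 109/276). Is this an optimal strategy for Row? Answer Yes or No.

No

Against E this mix gives (167/276)·10 + (109/276)·(-4) = 617/138.
Against W this mix gives (167/276)·(-1) + (109/276)·8 = 235/92.
Column will play W, holding Row to 235/92. Shifting weight toward the row that does better against W would raise this floor (the equalizing mix achieves 76/23 against both W and E), so the proposed strategy is not optimal.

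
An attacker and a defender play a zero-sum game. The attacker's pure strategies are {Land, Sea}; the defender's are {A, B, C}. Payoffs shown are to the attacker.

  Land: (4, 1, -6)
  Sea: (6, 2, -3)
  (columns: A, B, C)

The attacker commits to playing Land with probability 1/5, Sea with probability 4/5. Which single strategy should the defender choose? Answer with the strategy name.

If the defender plays A, the attacker's expected payoff is (1/5)·4 + (4/5)·6 = 28/5.
If the defender plays B, the attacker's expected payoff is (1/5)·1 + (4/5)·2 = 9/5.
If the defender plays C, the attacker's expected payoff is (1/5)·(-6) + (4/5)·(-3) = -18/5.
The defender minimizes the attacker's payoff; the smallest is -18/5, so the best response is C.

C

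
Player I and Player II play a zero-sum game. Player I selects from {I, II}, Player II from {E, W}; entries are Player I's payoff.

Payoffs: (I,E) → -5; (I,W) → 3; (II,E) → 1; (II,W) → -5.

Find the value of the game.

-11/7

Row minima: I → -5, II → -5; maximin = -5.
Column maxima: E → 1, W → 3; minimax = 1.
-5 ≠ 1, so there is no saddle point; optimal play is mixed.
Let Player I play I with probability p. Expected payoff against E: (-5)p + 1(1−p) = −6p + 1; against W: 3p + (-5)(1−p) = 8p − 5.
Setting these equal: −6p + 1 = 8p − 5 ⇒ −14p = -6 ⇒ p = 3/7, and the value is (-6)·(3/7) + 1 = -11/7.
For Player II: with q = P(E), equating I's and II's payoffs gives −8q + 3 = 6q − 5 ⇒ q = 4/7.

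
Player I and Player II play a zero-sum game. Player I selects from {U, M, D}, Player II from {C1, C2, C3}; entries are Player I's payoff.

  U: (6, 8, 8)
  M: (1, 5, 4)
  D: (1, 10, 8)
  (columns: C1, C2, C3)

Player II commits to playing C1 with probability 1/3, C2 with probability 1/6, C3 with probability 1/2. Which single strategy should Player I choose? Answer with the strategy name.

Expected payoff of U: (1/3)·6 + (1/6)·8 + (1/2)·8 = 22/3.
Expected payoff of M: (1/3)·1 + (1/6)·5 + (1/2)·4 = 19/6.
Expected payoff of D: (1/3)·1 + (1/6)·10 + (1/2)·8 = 6.
The largest is 22/3, so Player I's best response is U.

U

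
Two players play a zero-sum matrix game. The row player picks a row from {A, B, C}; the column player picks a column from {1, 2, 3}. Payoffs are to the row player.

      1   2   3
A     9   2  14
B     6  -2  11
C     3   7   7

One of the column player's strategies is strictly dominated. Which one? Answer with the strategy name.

1 holds the row player's payoff strictly below 3 in every row: 9 < 14, 6 < 11, 3 < 7.
So 3 is strictly dominated for the column player.

3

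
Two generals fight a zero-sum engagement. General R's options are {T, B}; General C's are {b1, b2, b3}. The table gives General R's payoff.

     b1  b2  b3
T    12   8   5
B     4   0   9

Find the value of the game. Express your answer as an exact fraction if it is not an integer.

Row minima: T → 5, B → 0; maximin = 5.
Column maxima: b1 → 12, b2 → 8, b3 → 9; minimax = 8.
5 ≠ 8, so there is no saddle point; optimal play is mixed.
b1 is strictly dominated by b2 (it gives General R strictly more in every row), so General C never plays it.
On the remaining 2×2 (T, B vs b2, b3):
Let General R play T with probability p. Expected payoff against b2: 8p + 0(1−p) = 8p; against b3: 5p + 9(1−p) = −4p + 9.
Setting these equal: 8p = −4p + 9 ⇒ 12p = 9 ⇒ p = 3/4, and the value is (8)·(3/4) = 6.
For General C: with q = P(b2), equating T's and B's payoffs gives 3q + 5 = −9q + 9 ⇒ q = 1/3.

6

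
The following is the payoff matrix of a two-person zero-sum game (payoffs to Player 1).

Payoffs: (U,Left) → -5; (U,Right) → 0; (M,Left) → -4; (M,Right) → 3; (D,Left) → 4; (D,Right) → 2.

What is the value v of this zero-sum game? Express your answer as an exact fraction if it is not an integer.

20/9

Row minima: U → -5, M → -4, D → 2; maximin = 2.
Column maxima: Left → 4, Right → 3; minimax = 3.
2 ≠ 3, so there is no saddle point; optimal play is mixed.
U is strictly dominated by M, so Player 1 never plays it.
On the remaining 2×2 (M, D vs Left, Right):
Let Player 1 play M with probability p. Expected payoff against Left: (-4)p + 4(1−p) = −8p + 4; against Right: 3p + 2(1−p) = p + 2.
Setting these equal: −8p + 4 = p + 2 ⇒ −9p = -2 ⇒ p = 2/9, and the value is (-8)·(2/9) + 4 = 20/9.
For Player 2: with q = P(Left), equating M's and D's payoffs gives −7q + 3 = 2q + 2 ⇒ q = 1/9.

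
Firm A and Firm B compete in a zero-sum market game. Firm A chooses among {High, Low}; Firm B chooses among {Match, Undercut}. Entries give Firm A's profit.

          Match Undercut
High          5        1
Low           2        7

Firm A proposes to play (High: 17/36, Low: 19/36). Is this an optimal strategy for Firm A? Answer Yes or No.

Against Match this mix gives (17/36)·5 + (19/36)·2 = 41/12.
Against Undercut this mix gives (17/36)·1 + (19/36)·7 = 25/6.
Firm B will play Match, holding Firm A to 41/12. Shifting weight toward the row that does better against Match would raise this floor (the equalizing mix achieves 11/3 against both Match and Undercut), so the proposed strategy is not optimal.

No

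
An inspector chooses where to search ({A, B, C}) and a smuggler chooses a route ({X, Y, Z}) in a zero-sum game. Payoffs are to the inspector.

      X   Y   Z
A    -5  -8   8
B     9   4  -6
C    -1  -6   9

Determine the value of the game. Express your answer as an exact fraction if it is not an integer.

Row minima: A → -8, B → -6, C → -6; maximin = -6.
Column maxima: X → 9, Y → 4, Z → 9; minimax = 4.
-6 ≠ 4, so there is no saddle point; optimal play is mixed.
A is strictly dominated by C, so the inspector never plays it.
X is strictly dominated by Y (it gives the inspector strictly more in every row), so the smuggler never plays it.
On the remaining 2×2 (B, C vs Y, Z):
Let the inspector play B with probability p. Expected payoff against Y: 4p + (-6)(1−p) = 10p − 6; against Z: (-6)p + 9(1−p) = −15p + 9.
Setting these equal: 10p − 6 = −15p + 9 ⇒ 25p = 15 ⇒ p = 3/5, and the value is (10)·(3/5) − 6 = 0.
For the smuggler: with q = P(Y), equating B's and C's payoffs gives 10q − 6 = −15q + 9 ⇒ q = 3/5.

0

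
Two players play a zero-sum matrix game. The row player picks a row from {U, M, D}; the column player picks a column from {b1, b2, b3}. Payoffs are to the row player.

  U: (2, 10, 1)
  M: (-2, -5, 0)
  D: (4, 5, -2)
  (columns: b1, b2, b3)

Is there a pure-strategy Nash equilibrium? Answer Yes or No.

Yes

Row minima: U → 1, M → -5, D → -2; maximin = 1.
Column maxima: b1 → 4, b2 → 10, b3 → 1; minimax = 1.
maximin = minimax = 1, so a saddle point exists.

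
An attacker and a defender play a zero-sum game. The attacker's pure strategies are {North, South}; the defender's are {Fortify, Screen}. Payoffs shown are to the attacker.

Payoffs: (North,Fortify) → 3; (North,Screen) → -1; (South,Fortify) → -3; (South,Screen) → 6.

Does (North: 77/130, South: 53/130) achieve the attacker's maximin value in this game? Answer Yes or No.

No

Against Fortify this mix gives (77/130)·3 + (53/130)·(-3) = 36/65.
Against Screen this mix gives (77/130)·(-1) + (53/130)·6 = 241/130.
The defender will play Fortify, holding the attacker to 36/65. Shifting weight toward the row that does better against Fortify would raise this floor (the equalizing mix achieves 15/13 against both Fortify and Screen), so the proposed strategy is not optimal.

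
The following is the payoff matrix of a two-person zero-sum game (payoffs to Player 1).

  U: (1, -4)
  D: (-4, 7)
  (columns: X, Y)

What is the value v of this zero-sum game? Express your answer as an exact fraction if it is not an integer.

-9/16

Row minima: U → -4, D → -4; maximin = -4.
Column maxima: X → 1, Y → 7; minimax = 1.
-4 ≠ 1, so there is no saddle point; optimal play is mixed.
Let Player 1 play U with probability p. Expected payoff against X: 1p + (-4)(1−p) = 5p − 4; against Y: (-4)p + 7(1−p) = −11p + 7.
Setting these equal: 5p − 4 = −11p + 7 ⇒ 16p = 11 ⇒ p = 11/16, and the value is (5)·(11/16) − 4 = -9/16.
For Player 2: with q = P(X), equating U's and D's payoffs gives 5q − 4 = −11q + 7 ⇒ q = 11/16.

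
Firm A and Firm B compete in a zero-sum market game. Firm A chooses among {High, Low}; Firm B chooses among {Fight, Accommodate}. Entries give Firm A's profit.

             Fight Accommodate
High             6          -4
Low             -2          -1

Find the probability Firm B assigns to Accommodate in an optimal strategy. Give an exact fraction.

Row minima: High → -4, Low → -2; maximin = -2.
Column maxima: Fight → 6, Accommodate → -1; minimax = -1.
-2 ≠ -1, so there is no saddle point; optimal play is mixed.
Let Firm A play High with probability p. Expected payoff against Fight: 6p + (-2)(1−p) = 8p − 2; against Accommodate: (-4)p + (-1)(1−p) = −3p − 1.
Setting these equal: 8p − 2 = −3p − 1 ⇒ 11p = 1 ⇒ p = 1/11, and the value is (8)·(1/11) − 2 = -14/11.
For Firm B: with q = P(Fight), equating High's and Low's payoffs gives 10q − 4 = −q − 1 ⇒ q = 3/11.

8/11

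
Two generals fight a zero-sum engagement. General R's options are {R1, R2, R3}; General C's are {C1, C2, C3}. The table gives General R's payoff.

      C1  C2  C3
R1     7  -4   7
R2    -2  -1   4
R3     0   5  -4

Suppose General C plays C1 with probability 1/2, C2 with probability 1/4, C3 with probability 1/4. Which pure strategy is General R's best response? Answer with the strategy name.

Expected payoff of R1: (1/2)·7 + (1/4)·(-4) + (1/4)·7 = 17/4.
Expected payoff of R2: (1/2)·(-2) + (1/4)·(-1) + (1/4)·4 = -1/4.
Expected payoff of R3: (1/2)·0 + (1/4)·5 + (1/4)·(-4) = 1/4.
The largest is 17/4, so General R's best response is R1.

R1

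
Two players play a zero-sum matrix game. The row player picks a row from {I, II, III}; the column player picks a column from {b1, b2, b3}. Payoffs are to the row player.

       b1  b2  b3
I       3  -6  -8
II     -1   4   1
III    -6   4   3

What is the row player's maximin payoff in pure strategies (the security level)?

-1

Row minima: I → -8, II → -1, III → -6.
The best of these is -1.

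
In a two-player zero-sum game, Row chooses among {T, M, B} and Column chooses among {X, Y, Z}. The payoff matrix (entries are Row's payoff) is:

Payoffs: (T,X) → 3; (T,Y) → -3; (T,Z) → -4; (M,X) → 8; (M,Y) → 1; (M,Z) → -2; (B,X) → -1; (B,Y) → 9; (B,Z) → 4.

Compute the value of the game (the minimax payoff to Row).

Row minima: T → -4, M → -2, B → -1; maximin = -1.
Column maxima: X → 8, Y → 9, Z → 4; minimax = 4.
-1 ≠ 4, so there is no saddle point; optimal play is mixed.
T is strictly dominated by M, so Row never plays it.
Y is strictly dominated by Z (it gives Row strictly more in every row), so Column never plays it.
On the remaining 2×2 (M, B vs X, Z):
Let Row play M with probability p. Expected payoff against X: 8p + (-1)(1−p) = 9p − 1; against Z: (-2)p + 4(1−p) = −6p + 4.
Setting these equal: 9p − 1 = −6p + 4 ⇒ 15p = 5 ⇒ p = 1/3, and the value is (9)·(1/3) − 1 = 2.
For Column: with q = P(X), equating M's and B's payoffs gives 10q − 2 = −5q + 4 ⇒ q = 2/5.

2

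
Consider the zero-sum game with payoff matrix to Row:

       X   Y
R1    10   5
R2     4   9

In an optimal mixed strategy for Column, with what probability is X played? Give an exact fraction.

2/5

Row minima: R1 → 5, R2 → 4; maximin = 5.
Column maxima: X → 10, Y → 9; minimax = 9.
5 ≠ 9, so there is no saddle point; optimal play is mixed.
Let Row play R1 with probability p. Expected payoff against X: 10p + 4(1−p) = 6p + 4; against Y: 5p + 9(1−p) = −4p + 9.
Setting these equal: 6p + 4 = −4p + 9 ⇒ 10p = 5 ⇒ p = 1/2, and the value is (6)·(1/2) + 4 = 7.
For Column: with q = P(X), equating R1's and R2's payoffs gives 5q + 5 = −5q + 9 ⇒ q = 2/5.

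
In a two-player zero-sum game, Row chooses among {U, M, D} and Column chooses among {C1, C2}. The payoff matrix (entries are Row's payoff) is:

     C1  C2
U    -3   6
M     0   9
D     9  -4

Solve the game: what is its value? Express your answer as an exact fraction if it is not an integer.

81/22

Row minima: U → -3, M → 0, D → -4; maximin = 0.
Column maxima: C1 → 9, C2 → 9; minimax = 9.
0 ≠ 9, so there is no saddle point; optimal play is mixed.
U is strictly dominated by M, so Row never plays it.
On the remaining 2×2 (M, D vs C1, C2):
Let Row play M with probability p. Expected payoff against C1: 0p + 9(1−p) = −9p + 9; against C2: 9p + (-4)(1−p) = 13p − 4.
Setting these equal: −9p + 9 = 13p − 4 ⇒ −22p = -13 ⇒ p = 13/22, and the value is (-9)·(13/22) + 9 = 81/22.
For Column: with q = P(C1), equating M's and D's payoffs gives −9q + 9 = 13q − 4 ⇒ q = 13/22.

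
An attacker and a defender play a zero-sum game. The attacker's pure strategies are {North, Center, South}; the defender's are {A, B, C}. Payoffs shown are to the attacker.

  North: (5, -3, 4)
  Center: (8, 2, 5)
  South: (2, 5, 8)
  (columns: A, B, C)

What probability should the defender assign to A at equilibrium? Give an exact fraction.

1/3

Row minima: North → -3, Center → 2, South → 2; maximin = 2.
Column maxima: A → 8, B → 5, C → 8; minimax = 5.
2 ≠ 5, so there is no saddle point; optimal play is mixed.
North is strictly dominated by Center, so the attacker never plays it.
C is strictly dominated by B (it gives the attacker strictly more in every row), so the defender never plays it.
On the remaining 2×2 (Center, South vs A, B):
Let the attacker play Center with probability p. Expected payoff against A: 8p + 2(1−p) = 6p + 2; against B: 2p + 5(1−p) = −3p + 5.
Setting these equal: 6p + 2 = −3p + 5 ⇒ 9p = 3 ⇒ p = 1/3, and the value is (6)·(1/3) + 2 = 4.
For the defender: with q = P(A), equating Center's and South's payoffs gives 6q + 2 = −3q + 5 ⇒ q = 1/3.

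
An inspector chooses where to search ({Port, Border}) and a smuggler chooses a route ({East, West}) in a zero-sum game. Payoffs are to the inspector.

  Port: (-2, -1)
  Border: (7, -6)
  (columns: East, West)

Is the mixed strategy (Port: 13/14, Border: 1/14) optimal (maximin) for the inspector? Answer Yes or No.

Against East this mix gives (13/14)·(-2) + (1/14)·7 = -19/14.
Against West this mix gives (13/14)·(-1) + (1/14)·(-6) = -19/14.
All of the smuggler's active replies (East, West) yield -19/14, and no column does worse for the inspector. The mix makes the smuggler indifferent and guarantees -19/14, so it is optimal.

Yes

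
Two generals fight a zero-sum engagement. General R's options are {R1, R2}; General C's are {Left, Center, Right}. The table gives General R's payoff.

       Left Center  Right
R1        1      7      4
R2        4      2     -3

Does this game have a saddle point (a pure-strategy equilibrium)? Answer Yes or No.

Row minima: R1 → 1, R2 → -3; maximin = 1.
Column maxima: Left → 4, Center → 7, Right → 4; minimax = 4.
1 ≠ 4, so no pure-strategy equilibrium exists.

No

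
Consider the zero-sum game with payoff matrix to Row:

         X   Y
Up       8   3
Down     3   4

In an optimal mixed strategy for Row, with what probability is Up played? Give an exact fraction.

Row minima: Up → 3, Down → 3; maximin = 3.
Column maxima: X → 8, Y → 4; minimax = 4.
3 ≠ 4, so there is no saddle point; optimal play is mixed.
Let Row play Up with probability p. Expected payoff against X: 8p + 3(1−p) = 5p + 3; against Y: 3p + 4(1−p) = −p + 4.
Setting these equal: 5p + 3 = −p + 4 ⇒ 6p = 1 ⇒ p = 1/6, and the value is (5)·(1/6) + 3 = 23/6.
For Column: with q = P(X), equating Up's and Down's payoffs gives 5q + 3 = −q + 4 ⇒ q = 1/6.

1/6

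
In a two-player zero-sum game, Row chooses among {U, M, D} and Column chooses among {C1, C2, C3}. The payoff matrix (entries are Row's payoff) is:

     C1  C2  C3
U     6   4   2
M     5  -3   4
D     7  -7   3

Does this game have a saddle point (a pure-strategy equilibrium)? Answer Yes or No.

Row minima: U → 2, M → -3, D → -7; maximin = 2.
Column maxima: C1 → 7, C2 → 4, C3 → 4; minimax = 4.
2 ≠ 4, so no pure-strategy equilibrium exists.

No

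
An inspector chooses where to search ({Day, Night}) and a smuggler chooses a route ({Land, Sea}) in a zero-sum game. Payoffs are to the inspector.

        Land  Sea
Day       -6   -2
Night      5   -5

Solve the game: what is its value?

-20/7

Row minima: Day → -6, Night → -5; maximin = -5.
Column maxima: Land → 5, Sea → -2; minimax = -2.
-5 ≠ -2, so there is no saddle point; optimal play is mixed.
Let the inspector play Day with probability p. Expected payoff against Land: (-6)p + 5(1−p) = −11p + 5; against Sea: (-2)p + (-5)(1−p) = 3p − 5.
Setting these equal: −11p + 5 = 3p − 5 ⇒ −14p = -10 ⇒ p = 5/7, and the value is (-11)·(5/7) + 5 = -20/7.
For the smuggler: with q = P(Land), equating Day's and Night's payoffs gives −4q − 2 = 10q − 5 ⇒ q = 3/14.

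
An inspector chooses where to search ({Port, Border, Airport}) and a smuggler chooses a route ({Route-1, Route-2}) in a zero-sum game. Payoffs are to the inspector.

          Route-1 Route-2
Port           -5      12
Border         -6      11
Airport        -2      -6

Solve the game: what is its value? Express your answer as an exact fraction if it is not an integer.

Row minima: Port → -5, Border → -6, Airport → -6; maximin = -5.
Column maxima: Route-1 → -2, Route-2 → 12; minimax = -2.
-5 ≠ -2, so there is no saddle point; optimal play is mixed.
Border is strictly dominated by Port, so the inspector never plays it.
On the remaining 2×2 (Port, Airport vs Route-1, Route-2):
Let the inspector play Port with probability p. Expected payoff against Route-1: (-5)p + (-2)(1−p) = −3p − 2; against Route-2: 12p + (-6)(1−p) = 18p − 6.
Setting these equal: −3p − 2 = 18p − 6 ⇒ −21p = -4 ⇒ p = 4/21, and the value is (-3)·(4/21) − 2 = -18/7.
For the smuggler: with q = P(Route-1), equating Port's and Airport's payoffs gives −17q + 12 = 4q − 6 ⇒ q = 6/7.

-18/7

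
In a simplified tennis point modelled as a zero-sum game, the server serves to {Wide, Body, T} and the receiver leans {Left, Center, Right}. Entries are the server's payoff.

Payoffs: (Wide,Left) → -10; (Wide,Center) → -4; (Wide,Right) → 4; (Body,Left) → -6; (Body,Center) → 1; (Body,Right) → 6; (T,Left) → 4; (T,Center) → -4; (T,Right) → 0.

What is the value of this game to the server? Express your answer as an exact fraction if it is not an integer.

-4/3

Row minima: Wide → -10, Body → -6, T → -4; maximin = -4.
Column maxima: Left → 4, Center → 1, Right → 6; minimax = 1.
-4 ≠ 1, so there is no saddle point; optimal play is mixed.
Wide is strictly dominated by Body, so the server never plays it.
Right is strictly dominated by Center (it gives the server strictly more in every row), so the receiver never plays it.
On the remaining 2×2 (Body, T vs Left, Center):
Let the server play Body with probability p. Expected payoff against Left: (-6)p + 4(1−p) = −10p + 4; against Center: 1p + (-4)(1−p) = 5p − 4.
Setting these equal: −10p + 4 = 5p − 4 ⇒ −15p = -8 ⇒ p = 8/15, and the value is (-10)·(8/15) + 4 = -4/3.
For the receiver: with q = P(Left), equating Body's and T's payoffs gives −7q + 1 = 8q − 4 ⇒ q = 1/3.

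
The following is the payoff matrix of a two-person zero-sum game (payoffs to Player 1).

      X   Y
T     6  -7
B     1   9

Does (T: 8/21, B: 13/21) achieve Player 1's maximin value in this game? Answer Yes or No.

Yes

Against X this mix gives (8/21)·6 + (13/21)·1 = 61/21.
Against Y this mix gives (8/21)·(-7) + (13/21)·9 = 61/21.
All of Player 2's active replies (X, Y) yield 61/21, and no column does worse for Player 1. The mix makes Player 2 indifferent and guarantees 61/21, so it is optimal.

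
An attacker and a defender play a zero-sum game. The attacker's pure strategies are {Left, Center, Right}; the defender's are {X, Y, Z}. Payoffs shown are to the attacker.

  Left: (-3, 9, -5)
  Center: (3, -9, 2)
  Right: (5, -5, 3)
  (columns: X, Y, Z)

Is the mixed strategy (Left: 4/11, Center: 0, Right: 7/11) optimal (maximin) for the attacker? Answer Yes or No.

Yes

Against X this mix gives (4/11)·(-3) + (7/11)·5 = 23/11.
Against Y this mix gives (4/11)·9 + (7/11)·(-5) = 1/11.
Against Z this mix gives (4/11)·(-5) + (7/11)·3 = 1/11.
All of the defender's active replies (Y, Z) yield 1/11, and no column does worse for the attacker. The mix makes the defender indifferent and guarantees 1/11, so it is optimal.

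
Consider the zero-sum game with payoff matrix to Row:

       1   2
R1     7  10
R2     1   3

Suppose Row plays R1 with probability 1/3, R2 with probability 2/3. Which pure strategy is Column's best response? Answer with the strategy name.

1

If Column plays 1, Row's expected payoff is (1/3)·7 + (2/3)·1 = 3.
If Column plays 2, Row's expected payoff is (1/3)·10 + (2/3)·3 = 16/3.
Column minimizes Row's payoff; the smallest is 3, so the best response is 1.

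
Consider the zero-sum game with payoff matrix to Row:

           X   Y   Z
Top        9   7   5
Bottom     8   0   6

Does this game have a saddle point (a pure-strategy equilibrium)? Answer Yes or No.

Row minima: Top → 5, Bottom → 0; maximin = 5.
Column maxima: X → 9, Y → 7, Z → 6; minimax = 6.
5 ≠ 6, so no pure-strategy equilibrium exists.

No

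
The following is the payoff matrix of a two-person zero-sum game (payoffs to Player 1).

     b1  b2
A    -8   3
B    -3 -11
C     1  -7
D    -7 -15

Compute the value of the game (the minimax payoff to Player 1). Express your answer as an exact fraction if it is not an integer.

-53/19

Row minima: A → -8, B → -11, C → -7, D → -15; maximin = -7.
Column maxima: b1 → 1, b2 → 3; minimax = 1.
-7 ≠ 1, so there is no saddle point; optimal play is mixed.
B is strictly dominated by C, so Player 1 never plays it.
D is strictly dominated by C, so Player 1 never plays it.
On the remaining 2×2 (A, C vs b1, b2):
Let Player 1 play A with probability p. Expected payoff against b1: (-8)p + 1(1−p) = −9p + 1; against b2: 3p + (-7)(1−p) = 10p − 7.
Setting these equal: −9p + 1 = 10p − 7 ⇒ −19p = -8 ⇒ p = 8/19, and the value is (-9)·(8/19) + 1 = -53/19.
For Player 2: with q = P(b1), equating A's and C's payoffs gives −11q + 3 = 8q − 7 ⇒ q = 10/19.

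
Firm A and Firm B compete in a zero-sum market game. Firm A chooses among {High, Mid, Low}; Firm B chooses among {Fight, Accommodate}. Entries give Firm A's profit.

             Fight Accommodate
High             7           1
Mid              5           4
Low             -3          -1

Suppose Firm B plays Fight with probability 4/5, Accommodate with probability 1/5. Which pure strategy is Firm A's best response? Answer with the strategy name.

High

Expected payoff of High: (4/5)·7 + (1/5)·1 = 29/5.
Expected payoff of Mid: (4/5)·5 + (1/5)·4 = 24/5.
Expected payoff of Low: (4/5)·(-3) + (1/5)·(-1) = -13/5.
The largest is 29/5, so Firm A's best response is High.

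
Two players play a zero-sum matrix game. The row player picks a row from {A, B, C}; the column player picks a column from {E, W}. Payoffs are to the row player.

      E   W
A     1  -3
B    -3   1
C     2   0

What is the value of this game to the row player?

1/3

Row minima: A → -3, B → -3, C → 0; maximin = 0.
Column maxima: E → 2, W → 1; minimax = 1.
0 ≠ 1, so there is no saddle point; optimal play is mixed.
A is strictly dominated by C, so the row player never plays it.
On the remaining 2×2 (B, C vs E, W):
Let the row player play B with probability p. Expected payoff against E: (-3)p + 2(1−p) = −5p + 2; against W: 1p + 0(1−p) = p.
Setting these equal: −5p + 2 = p ⇒ −6p = -2 ⇒ p = 1/3, and the value is (-5)·(1/3) + 2 = 1/3.
For the column player: with q = P(E), equating B's and C's payoffs gives −4q + 1 = 2q ⇒ q = 1/6.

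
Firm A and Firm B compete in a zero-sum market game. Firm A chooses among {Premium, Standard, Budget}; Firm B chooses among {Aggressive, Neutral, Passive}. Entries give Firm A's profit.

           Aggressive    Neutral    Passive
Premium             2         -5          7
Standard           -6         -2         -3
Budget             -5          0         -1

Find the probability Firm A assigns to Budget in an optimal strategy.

Row minima: Premium → -5, Standard → -6, Budget → -5; maximin = -5.
Column maxima: Aggressive → 2, Neutral → 0, Passive → 7; minimax = 0.
-5 ≠ 0, so there is no saddle point; optimal play is mixed.
Standard is strictly dominated by Budget, so Firm A never plays it.
Passive is strictly dominated by Aggressive (it gives Firm A strictly more in every row), so Firm B never plays it.
On the remaining 2×2 (Premium, Budget vs Aggressive, Neutral):
Let Firm A play Premium with probability p. Expected payoff against Aggressive: 2p + (-5)(1−p) = 7p − 5; against Neutral: (-5)p + 0(1−p) = −5p.
Setting these equal: 7p − 5 = −5p ⇒ 12p = 5 ⇒ p = 5/12, and the value is (7)·(5/12) − 5 = -25/12.
For Firm B: with q = P(Aggressive), equating Premium's and Budget's payoffs gives 7q − 5 = −5q ⇒ q = 5/12.

7/12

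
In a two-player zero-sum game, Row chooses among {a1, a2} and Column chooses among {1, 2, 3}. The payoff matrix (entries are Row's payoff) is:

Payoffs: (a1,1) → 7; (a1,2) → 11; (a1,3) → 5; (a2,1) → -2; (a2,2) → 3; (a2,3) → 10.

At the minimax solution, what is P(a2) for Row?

1/7

Row minima: a1 → 5, a2 → -2; maximin = 5.
Column maxima: 1 → 7, 2 → 11, 3 → 10; minimax = 7.
5 ≠ 7, so there is no saddle point; optimal play is mixed.
2 is strictly dominated by 1 (it gives Row strictly more in every row), so Column never plays it.
On the remaining 2×2 (a1, a2 vs 1, 3):
Let Row play a1 with probability p. Expected payoff against 1: 7p + (-2)(1−p) = 9p − 2; against 3: 5p + 10(1−p) = −5p + 10.
Setting these equal: 9p − 2 = −5p + 10 ⇒ 14p = 12 ⇒ p = 6/7, and the value is (9)·(6/7) − 2 = 40/7.
For Column: with q = P(1), equating a1's and a2's payoffs gives 2q + 5 = −12q + 10 ⇒ q = 5/14.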